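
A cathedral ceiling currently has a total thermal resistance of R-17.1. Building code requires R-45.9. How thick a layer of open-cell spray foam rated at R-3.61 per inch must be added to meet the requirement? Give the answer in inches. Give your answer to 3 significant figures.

7.98 in

ΔR = 45.9 − 17.1 = 28.8 ft²·°F·h/BTU
L = ΔR / (R/in) = 28.8/3.61 = 7.978 in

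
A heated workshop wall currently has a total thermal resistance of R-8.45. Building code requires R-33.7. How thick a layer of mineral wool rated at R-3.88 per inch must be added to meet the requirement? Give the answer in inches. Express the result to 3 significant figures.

6.51 in

ΔR = 33.7 − 8.45 = 25.25 ft²·°F·h/BTU
L = ΔR / (R/in) = 25.25/3.88 = 6.508 in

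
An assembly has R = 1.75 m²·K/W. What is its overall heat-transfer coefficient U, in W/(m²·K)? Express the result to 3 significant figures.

U = 1/R = 1/1.75 = 0.5714

0.571 W/(m²·K)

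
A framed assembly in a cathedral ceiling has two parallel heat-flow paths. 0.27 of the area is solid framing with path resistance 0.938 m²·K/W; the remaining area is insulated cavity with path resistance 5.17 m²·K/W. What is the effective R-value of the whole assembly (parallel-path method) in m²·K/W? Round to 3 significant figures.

U_eff = 0.73/5.17 + 0.27/0.938 = 0.1412 + 0.2878 = 0.429
R_eff = 1/U_eff = 2.331 m²·K/W

2.33 m²·K/W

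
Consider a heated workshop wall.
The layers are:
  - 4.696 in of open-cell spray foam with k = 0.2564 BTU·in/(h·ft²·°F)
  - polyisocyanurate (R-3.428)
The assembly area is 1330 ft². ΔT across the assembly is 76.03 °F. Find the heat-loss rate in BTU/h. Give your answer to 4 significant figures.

4651 BTU/h

4.696/0.2564 = 18.315
R_total = 18.315 + 3.428 = 21.743 ft²·°F·h/BTU
Q = A·ΔT/R = 1330 × 76.03 / 21.743 = 4650.7 BTU/h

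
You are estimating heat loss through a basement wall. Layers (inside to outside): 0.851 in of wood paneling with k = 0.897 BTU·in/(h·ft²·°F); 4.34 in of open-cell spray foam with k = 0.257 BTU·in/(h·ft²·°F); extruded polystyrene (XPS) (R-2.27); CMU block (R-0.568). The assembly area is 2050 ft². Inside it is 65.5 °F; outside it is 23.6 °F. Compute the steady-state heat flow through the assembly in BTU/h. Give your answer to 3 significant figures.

4150 BTU/h

0.851/0.897 = 0.9487
4.34/0.257 = 16.89
R_total = 0.9487 + 16.89 + 2.27 + 0.568 = 20.67 ft²·°F·h/BTU
Q = A·ΔT/R = 2050 × (65.5 − 23.6) / 20.67 = 4155 BTU/h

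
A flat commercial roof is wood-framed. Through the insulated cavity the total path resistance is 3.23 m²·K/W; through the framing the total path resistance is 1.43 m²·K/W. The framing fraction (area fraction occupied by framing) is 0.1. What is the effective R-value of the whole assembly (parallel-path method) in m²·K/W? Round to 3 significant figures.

U_eff = 0.9/3.23 + 0.1/1.43 = 0.2786 + 0.06993 = 0.3486
R_eff = 1/U_eff = 2.869 m²·K/W

2.87 m²·K/W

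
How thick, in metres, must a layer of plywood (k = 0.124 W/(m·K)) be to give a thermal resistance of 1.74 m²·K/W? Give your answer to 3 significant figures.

L = R·k = 1.74 × 0.124 = 0.2158 m

0.216 m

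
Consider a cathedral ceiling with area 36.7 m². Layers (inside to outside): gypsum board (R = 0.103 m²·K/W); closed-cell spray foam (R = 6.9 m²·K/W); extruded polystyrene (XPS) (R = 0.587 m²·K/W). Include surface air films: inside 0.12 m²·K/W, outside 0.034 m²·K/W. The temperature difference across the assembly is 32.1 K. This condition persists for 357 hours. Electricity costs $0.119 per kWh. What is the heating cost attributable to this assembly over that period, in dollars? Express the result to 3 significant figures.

R_total = 0.12 + 0.103 + 6.9 + 0.587 + 0.034 = 7.744 m²·K/W
Q = 36.7 × 32.1 / 7.744 = 152.1 W
E = 152.1 W × 357 h / 1000 = 54.31 kWh
Cost = 54.31 × 0.119 = $6.463

6.46 dollars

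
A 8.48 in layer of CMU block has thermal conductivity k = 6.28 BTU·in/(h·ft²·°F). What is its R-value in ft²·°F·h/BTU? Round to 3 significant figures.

1.35 ft²·°F·h/BTU

R = L/k = 8.48/6.28 = 1.35 ft²·°F·h/BTU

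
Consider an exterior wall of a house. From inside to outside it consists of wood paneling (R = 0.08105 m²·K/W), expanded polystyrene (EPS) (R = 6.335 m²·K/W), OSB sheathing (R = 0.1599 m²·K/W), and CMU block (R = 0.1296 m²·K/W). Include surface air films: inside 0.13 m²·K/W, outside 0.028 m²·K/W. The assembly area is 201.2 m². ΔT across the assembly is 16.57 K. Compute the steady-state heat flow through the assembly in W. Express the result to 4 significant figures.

485.7 W

R_total = 0.13 + 0.08105 + 6.335 + 0.1599 + 0.1296 + 0.028 = 6.8636 m²·K/W
Q = A·ΔT/R = 201.2 × 16.57 / 6.8636 = 485.74 W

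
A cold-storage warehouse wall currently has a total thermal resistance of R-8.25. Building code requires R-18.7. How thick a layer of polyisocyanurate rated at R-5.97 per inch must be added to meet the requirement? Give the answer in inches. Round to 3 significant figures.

1.75 in

ΔR = 18.7 − 8.25 = 10.45 ft²·°F·h/BTU
L = ΔR / (R/in) = 10.45/5.97 = 1.75 in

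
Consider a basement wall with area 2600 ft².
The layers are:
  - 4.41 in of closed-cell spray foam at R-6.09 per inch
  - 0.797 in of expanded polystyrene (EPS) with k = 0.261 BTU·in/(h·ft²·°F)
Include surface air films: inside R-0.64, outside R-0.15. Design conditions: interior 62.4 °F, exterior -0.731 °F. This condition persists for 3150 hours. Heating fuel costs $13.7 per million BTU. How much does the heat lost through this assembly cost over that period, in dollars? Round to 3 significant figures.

4.41 × 6.09 = 26.86
0.797/0.261 = 3.054
R_total = 0.64 + 26.86 + 3.054 + 0.15 = 30.7 ft²·°F·h/BTU
Q = 2600 × (62.4 − (-0.731)) / 30.7 = 5347 BTU/h
E = 5347 × 3150 = 16840000 BTU
Cost = 16840000/10⁶ × 13.7 = $230.7

231 dollars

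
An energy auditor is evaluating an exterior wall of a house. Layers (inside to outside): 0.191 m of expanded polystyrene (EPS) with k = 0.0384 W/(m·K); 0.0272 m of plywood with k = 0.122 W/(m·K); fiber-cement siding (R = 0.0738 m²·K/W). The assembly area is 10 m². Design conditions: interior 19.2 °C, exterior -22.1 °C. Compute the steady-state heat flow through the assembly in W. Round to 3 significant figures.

78.4 W

0.191/0.0384 = 4.974
0.0272/0.122 = 0.223
R_total = 4.974 + 0.223 + 0.0738 = 5.271 m²·K/W
Q = A·ΔT/R = 10 × (19.2 − (-22.1)) / 5.271 = 78.36 W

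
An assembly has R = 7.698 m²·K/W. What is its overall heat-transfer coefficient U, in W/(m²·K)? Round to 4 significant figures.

0.1299 W/(m²·K)

U = 1/R = 1/7.698 = 0.1299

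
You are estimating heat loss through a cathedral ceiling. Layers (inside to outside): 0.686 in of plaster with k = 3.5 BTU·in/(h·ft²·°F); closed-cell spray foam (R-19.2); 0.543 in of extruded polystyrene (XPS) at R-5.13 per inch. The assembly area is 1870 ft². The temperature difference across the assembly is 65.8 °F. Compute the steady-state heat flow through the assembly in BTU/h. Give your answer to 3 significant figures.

0.686/3.5 = 0.196
0.543 × 5.13 = 2.786
R_total = 0.196 + 19.2 + 2.786 = 22.18 ft²·°F·h/BTU
Q = A·ΔT/R = 1870 × 65.8 / 22.18 = 5547 BTU/h

5550 BTU/h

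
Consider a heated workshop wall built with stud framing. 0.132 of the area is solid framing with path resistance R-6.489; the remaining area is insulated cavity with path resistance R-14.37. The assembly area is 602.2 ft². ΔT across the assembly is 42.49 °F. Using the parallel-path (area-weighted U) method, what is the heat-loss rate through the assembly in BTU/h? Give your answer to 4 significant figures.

2066 BTU/h

U_eff = 0.868/14.37 + 0.132/6.489 = 0.060404 + 0.020342 = 0.080746
R_eff = 1/U_eff = 12.385 ft²·°F·h/BTU
Q = 602.2 × 42.49 / 12.385 = 2066.1 BTU/h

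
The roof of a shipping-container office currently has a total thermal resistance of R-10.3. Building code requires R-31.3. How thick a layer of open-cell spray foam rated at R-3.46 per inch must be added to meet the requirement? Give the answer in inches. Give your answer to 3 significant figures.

ΔR = 31.3 − 10.3 = 21 ft²·°F·h/BTU
L = ΔR / (R/in) = 21/3.46 = 6.069 in

6.07 in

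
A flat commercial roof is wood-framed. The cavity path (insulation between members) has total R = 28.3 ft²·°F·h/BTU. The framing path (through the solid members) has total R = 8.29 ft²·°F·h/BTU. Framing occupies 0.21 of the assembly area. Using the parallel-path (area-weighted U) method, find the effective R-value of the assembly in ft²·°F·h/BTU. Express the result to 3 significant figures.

U_eff = 0.79/28.3 + 0.21/8.29 = 0.02792 + 0.02533 = 0.05325
R_eff = 1/U_eff = 18.78 ft²·°F·h/BTU

18.8 ft²·°F·h/BTU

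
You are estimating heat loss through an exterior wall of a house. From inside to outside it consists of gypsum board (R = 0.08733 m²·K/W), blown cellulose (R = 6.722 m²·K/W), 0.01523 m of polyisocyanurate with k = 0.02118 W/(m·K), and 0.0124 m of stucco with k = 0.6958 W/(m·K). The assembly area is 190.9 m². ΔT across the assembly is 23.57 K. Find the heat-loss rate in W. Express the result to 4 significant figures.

596.3 W

0.01523/0.02118 = 0.71907
0.0124/0.6958 = 0.017821
R_total = 0.08733 + 6.722 + 0.71907 + 0.017821 = 7.5462 m²·K/W
Q = A·ΔT/R = 190.9 × 23.57 / 7.5462 = 596.26 W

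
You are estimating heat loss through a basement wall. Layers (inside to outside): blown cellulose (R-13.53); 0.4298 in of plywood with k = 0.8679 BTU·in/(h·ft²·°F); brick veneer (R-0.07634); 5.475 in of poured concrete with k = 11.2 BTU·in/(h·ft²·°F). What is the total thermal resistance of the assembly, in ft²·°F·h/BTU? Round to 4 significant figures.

0.4298/0.8679 = 0.49522
5.475/11.2 = 0.48884
R_total = 13.53 + 0.49522 + 0.07634 + 0.48884 = 14.59 ft²·°F·h/BTU

14.59 ft²·°F·h/BTU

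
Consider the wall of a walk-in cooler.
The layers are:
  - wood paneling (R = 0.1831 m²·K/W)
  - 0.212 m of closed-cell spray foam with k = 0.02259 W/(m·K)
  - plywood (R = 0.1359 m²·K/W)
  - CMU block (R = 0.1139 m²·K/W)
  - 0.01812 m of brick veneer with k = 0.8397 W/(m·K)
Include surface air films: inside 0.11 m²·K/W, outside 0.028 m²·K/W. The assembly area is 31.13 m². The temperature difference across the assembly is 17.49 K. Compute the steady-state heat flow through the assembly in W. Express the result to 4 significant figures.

0.212/0.02259 = 9.3847
0.01812/0.8397 = 0.021579
R_total = 0.11 + 0.1831 + 9.3847 + 0.1359 + 0.1139 + 0.021579 + 0.028 = 9.9772 m²·K/W
Q = A·ΔT/R = 31.13 × 17.49 / 9.9772 = 54.571 W

54.57 W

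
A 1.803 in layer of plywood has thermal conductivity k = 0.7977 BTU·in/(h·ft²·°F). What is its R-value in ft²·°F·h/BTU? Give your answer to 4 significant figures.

R = L/k = 1.803/0.7977 = 2.2602 ft²·°F·h/BTU

2.260 ft²·°F·h/BTU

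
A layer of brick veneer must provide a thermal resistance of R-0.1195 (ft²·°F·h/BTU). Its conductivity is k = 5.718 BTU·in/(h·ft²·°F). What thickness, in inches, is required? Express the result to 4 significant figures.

L = R × k = 0.1195 × 5.718 = 0.6833 in

0.6833 in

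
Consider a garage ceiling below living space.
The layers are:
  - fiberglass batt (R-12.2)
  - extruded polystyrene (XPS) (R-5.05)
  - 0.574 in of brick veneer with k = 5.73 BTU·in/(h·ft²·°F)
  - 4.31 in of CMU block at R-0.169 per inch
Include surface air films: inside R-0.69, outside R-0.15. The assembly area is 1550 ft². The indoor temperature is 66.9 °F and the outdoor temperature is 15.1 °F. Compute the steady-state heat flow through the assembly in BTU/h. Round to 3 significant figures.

0.574/5.73 = 0.1002
4.31 × 0.169 = 0.7284
R_total = 0.69 + 12.2 + 5.05 + 0.1002 + 0.7284 + 0.15 = 18.92 ft²·°F·h/BTU
Q = A·ΔT/R = 1550 × (66.9 − 15.1) / 18.92 = 4244 BTU/h

4240 BTU/h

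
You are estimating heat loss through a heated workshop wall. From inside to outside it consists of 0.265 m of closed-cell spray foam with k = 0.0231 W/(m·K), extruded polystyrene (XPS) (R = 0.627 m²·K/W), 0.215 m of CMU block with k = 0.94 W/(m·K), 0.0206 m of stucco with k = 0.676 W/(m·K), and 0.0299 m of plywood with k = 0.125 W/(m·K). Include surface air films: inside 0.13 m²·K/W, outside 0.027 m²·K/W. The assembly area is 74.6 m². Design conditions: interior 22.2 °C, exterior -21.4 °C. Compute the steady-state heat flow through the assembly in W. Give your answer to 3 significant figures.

255 W

0.265/0.0231 = 11.47
0.215/0.94 = 0.2287
0.0206/0.676 = 0.03047
0.0299/0.125 = 0.2392
R_total = 0.13 + 11.47 + 0.627 + 0.2287 + 0.03047 + 0.2392 + 0.027 = 12.75 m²·K/W
Q = A·ΔT/R = 74.6 × (22.2 − (-21.4)) / 12.75 = 255 W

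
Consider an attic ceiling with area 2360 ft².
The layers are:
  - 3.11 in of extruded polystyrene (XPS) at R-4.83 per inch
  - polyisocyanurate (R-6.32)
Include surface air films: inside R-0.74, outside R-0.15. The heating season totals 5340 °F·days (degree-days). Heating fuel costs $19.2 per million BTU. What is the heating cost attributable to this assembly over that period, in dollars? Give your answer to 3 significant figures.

261 dollars

3.11 × 4.83 = 15.02
R_total = 0.74 + 15.02 + 6.32 + 0.15 = 22.23 ft²·°F·h/BTU
E = A × HDD × 24 / R = 2360 × 5340 × 24 / 22.23 = 13610000 BTU
Cost = 13610000/10⁶ × 19.2 = $261.2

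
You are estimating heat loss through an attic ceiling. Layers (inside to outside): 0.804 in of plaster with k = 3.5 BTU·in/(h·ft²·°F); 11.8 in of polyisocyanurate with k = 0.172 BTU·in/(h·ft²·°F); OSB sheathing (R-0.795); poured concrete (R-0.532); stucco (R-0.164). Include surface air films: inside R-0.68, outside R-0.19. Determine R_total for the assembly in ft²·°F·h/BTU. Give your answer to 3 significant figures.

71.2 ft²·°F·h/BTU

0.804/3.5 = 0.2297
11.8/0.172 = 68.6
R_total = 0.68 + 0.2297 + 68.6 + 0.795 + 0.532 + 0.164 + 0.19 = 71.2 ft²·°F·h/BTU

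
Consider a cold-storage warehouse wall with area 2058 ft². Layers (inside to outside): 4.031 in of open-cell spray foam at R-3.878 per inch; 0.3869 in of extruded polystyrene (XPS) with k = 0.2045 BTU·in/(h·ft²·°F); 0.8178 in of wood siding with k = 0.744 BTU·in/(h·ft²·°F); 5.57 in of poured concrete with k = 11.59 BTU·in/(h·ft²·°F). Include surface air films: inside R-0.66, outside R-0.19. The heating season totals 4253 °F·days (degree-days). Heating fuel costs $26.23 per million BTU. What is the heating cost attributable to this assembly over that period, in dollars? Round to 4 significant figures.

276.1 dollars

4.031 × 3.878 = 15.632
0.3869/0.2045 = 1.8919
0.8178/0.744 = 1.0992
5.57/11.59 = 0.48059
R_total = 0.66 + 15.632 + 1.8919 + 1.0992 + 0.48059 + 0.19 = 19.954 ft²·°F·h/BTU
E = A × HDD × 24 / R = 2058 × 4253 × 24 / 19.954 = 10527000 BTU
Cost = 10527000/10⁶ × 26.23 = $276.14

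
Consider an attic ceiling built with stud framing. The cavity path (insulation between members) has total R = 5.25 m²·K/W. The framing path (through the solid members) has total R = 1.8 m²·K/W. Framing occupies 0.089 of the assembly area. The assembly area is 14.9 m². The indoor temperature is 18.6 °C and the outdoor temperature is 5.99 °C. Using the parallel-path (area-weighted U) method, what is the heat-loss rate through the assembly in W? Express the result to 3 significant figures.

41.9 W

U_eff = 0.911/5.25 + 0.089/1.8 = 0.1735 + 0.04944 = 0.223
R_eff = 1/U_eff = 4.485 m²·K/W
Q = 14.9 × (18.6 − 5.99) / 4.485 = 41.89 W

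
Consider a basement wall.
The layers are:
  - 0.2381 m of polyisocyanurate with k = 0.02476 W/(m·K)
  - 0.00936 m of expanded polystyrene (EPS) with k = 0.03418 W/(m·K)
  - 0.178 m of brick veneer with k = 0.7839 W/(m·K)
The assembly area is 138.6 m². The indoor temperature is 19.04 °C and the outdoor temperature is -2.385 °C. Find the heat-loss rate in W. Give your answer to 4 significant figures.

293.5 W

0.2381/0.02476 = 9.6163
0.00936/0.03418 = 0.27384
0.178/0.7839 = 0.22707
R_total = 9.6163 + 0.27384 + 0.22707 = 10.117 m²·K/W
Q = A·ΔT/R = 138.6 × (19.04 − (-2.385)) / 10.117 = 293.51 W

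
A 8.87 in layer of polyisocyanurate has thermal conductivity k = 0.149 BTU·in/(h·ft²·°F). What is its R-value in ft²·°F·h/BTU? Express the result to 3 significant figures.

R = L/k = 8.87/0.149 = 59.53 ft²·°F·h/BTU

59.5 ft²·°F·h/BTU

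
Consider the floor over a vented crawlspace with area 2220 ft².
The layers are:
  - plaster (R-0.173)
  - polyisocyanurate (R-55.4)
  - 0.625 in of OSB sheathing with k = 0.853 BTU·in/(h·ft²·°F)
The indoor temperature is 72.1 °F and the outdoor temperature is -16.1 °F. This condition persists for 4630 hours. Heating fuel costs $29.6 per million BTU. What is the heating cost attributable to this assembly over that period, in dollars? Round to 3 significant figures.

477 dollars

0.625/0.853 = 0.7327
R_total = 0.173 + 55.4 + 0.7327 = 56.31 ft²·°F·h/BTU
Q = 2220 × (72.1 − (-16.1)) / 56.31 = 3478 BTU/h
E = 3478 × 4630 = 16100000 BTU
Cost = 16100000/10⁶ × 29.6 = $476.6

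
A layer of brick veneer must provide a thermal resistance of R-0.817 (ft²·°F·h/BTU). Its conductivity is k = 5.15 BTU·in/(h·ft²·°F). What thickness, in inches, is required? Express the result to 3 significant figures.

L = R × k = 0.817 × 5.15 = 4.208 in

4.21 in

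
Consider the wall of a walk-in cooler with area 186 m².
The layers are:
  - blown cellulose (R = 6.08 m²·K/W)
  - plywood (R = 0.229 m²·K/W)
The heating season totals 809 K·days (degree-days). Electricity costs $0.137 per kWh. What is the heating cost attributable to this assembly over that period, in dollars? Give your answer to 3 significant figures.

78.4 dollars

R_total = 6.08 + 0.229 = 6.309 m²·K/W
E = A × HDD × 24 / R / 1000 = 186 × 809 × 24 / 6.309 / 1000 = 572.4 kWh
Cost = 572.4 × 0.137 = $78.42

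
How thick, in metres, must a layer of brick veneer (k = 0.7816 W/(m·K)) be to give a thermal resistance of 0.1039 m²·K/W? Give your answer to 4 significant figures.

L = R·k = 0.1039 × 0.7816 = 0.081208 m

0.08121 m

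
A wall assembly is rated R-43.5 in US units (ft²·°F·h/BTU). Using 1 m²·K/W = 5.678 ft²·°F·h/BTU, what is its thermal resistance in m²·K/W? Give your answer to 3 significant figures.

R_SI = 43.5/5.678 = 7.661

7.66 m²·K/W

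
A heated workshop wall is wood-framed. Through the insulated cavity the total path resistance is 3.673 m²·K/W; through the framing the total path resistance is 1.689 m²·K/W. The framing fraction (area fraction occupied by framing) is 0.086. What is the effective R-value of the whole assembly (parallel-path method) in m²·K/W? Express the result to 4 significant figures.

U_eff = 0.914/3.673 + 0.086/1.689 = 0.24884 + 0.050918 = 0.29976
R_eff = 1/U_eff = 3.336 m²·K/W

3.336 m²·K/W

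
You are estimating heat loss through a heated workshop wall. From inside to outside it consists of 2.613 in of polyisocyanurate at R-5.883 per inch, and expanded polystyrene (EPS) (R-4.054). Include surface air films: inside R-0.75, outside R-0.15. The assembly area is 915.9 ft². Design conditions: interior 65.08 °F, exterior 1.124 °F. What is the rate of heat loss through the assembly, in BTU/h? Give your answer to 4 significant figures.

2.613 × 5.883 = 15.372
R_total = 0.75 + 15.372 + 4.054 + 0.15 = 20.326 ft²·°F·h/BTU
Q = A·ΔT/R = 915.9 × (65.08 − 1.124) / 20.326 = 2881.9 BTU/h

2882 BTU/h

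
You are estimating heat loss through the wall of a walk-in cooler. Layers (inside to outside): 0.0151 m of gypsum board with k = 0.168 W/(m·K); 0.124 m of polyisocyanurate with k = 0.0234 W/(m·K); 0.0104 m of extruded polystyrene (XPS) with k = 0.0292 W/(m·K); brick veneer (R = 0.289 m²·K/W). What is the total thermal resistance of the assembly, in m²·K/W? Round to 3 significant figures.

0.0151/0.168 = 0.08988
0.124/0.0234 = 5.299
0.0104/0.0292 = 0.3562
R_total = 0.08988 + 5.299 + 0.3562 + 0.289 = 6.034 m²·K/W

6.03 m²·K/W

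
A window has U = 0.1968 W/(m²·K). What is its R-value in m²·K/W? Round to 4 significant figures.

5.081 m²·K/W

R = 1/U = 1/0.1968 = 5.0813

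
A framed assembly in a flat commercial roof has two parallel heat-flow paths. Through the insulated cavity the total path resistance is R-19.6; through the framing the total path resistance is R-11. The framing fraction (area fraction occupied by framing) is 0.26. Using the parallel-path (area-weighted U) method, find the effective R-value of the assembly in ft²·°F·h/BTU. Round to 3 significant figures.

16.3 ft²·°F·h/BTU

U_eff = 0.74/19.6 + 0.26/11 = 0.03776 + 0.02364 = 0.06139
R_eff = 1/U_eff = 16.29 ft²·°F·h/BTU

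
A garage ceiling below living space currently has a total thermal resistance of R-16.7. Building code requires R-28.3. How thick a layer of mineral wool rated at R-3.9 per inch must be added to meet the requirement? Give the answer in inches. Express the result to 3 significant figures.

2.97 in

ΔR = 28.3 − 16.7 = 11.6 ft²·°F·h/BTU
L = ΔR / (R/in) = 11.6/3.9 = 2.974 in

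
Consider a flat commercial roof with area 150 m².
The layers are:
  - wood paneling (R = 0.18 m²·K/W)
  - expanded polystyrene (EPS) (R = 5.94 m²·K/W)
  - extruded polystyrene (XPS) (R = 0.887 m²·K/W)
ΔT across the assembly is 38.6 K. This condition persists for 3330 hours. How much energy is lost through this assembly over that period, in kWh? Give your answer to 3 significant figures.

2750 kWh

R_total = 0.18 + 5.94 + 0.887 = 7.007 m²·K/W
Q = 150 × 38.6 / 7.007 = 826.3 W
E = 826.3 W × 3330 h / 1000 = 2752 kWh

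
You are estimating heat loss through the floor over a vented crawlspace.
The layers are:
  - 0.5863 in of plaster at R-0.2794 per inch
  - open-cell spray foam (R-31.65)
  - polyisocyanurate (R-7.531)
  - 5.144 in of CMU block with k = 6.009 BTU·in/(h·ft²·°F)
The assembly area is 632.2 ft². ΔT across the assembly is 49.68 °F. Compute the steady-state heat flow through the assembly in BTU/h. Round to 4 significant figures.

781.3 BTU/h

0.5863 × 0.2794 = 0.16381
5.144/6.009 = 0.85605
R_total = 0.16381 + 31.65 + 7.531 + 0.85605 = 40.201 ft²·°F·h/BTU
Q = A·ΔT/R = 632.2 × 49.68 / 40.201 = 781.27 BTU/h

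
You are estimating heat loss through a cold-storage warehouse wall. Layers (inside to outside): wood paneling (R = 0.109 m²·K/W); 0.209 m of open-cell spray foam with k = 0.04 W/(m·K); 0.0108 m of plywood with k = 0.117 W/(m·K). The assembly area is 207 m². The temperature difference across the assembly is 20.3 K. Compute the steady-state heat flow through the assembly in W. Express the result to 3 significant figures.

0.209/0.04 = 5.225
0.0108/0.117 = 0.09231
R_total = 0.109 + 5.225 + 0.09231 = 5.426 m²·K/W
Q = A·ΔT/R = 207 × 20.3 / 5.426 = 774.4 W

774 W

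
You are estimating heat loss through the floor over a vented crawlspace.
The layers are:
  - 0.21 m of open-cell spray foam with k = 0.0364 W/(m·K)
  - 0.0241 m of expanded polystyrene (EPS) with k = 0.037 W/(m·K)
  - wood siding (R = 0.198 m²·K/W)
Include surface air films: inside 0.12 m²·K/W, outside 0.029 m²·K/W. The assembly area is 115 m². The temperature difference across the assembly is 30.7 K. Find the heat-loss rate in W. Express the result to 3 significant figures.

522 W

0.21/0.0364 = 5.769
0.0241/0.037 = 0.6514
R_total = 0.12 + 5.769 + 0.6514 + 0.198 + 0.029 = 6.768 m²·K/W
Q = A·ΔT/R = 115 × 30.7 / 6.768 = 521.7 W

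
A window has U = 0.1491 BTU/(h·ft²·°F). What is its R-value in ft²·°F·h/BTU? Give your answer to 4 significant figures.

6.707 ft²·°F·h/BTU

R = 1/U = 1/0.1491 = 6.7069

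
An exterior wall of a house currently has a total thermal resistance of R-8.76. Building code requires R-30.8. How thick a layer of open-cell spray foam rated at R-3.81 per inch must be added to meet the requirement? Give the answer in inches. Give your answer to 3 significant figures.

5.78 in

ΔR = 30.8 − 8.76 = 22.04 ft²·°F·h/BTU
L = ΔR / (R/in) = 22.04/3.81 = 5.785 in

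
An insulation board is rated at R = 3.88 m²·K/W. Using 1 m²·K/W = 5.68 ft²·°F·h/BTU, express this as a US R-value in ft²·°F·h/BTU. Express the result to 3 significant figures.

22.0 ft²·°F·h/BTU

R_US = 3.88 × 5.68 = 22.04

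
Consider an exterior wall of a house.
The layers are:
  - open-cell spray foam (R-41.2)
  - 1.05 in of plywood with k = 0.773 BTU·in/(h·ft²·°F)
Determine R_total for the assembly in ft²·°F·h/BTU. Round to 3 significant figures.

1.05/0.773 = 1.358
R_total = 41.2 + 1.358 = 42.56 ft²·°F·h/BTU

42.6 ft²·°F·h/BTU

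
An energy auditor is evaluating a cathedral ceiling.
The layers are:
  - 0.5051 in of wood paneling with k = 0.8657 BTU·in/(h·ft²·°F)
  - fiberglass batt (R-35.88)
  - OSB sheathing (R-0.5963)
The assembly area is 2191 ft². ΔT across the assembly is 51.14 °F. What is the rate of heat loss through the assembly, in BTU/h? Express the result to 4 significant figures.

3023 BTU/h

0.5051/0.8657 = 0.58346
R_total = 0.58346 + 35.88 + 0.5963 = 37.06 ft²·°F·h/BTU
Q = A·ΔT/R = 2191 × 51.14 / 37.06 = 3023.4 BTU/h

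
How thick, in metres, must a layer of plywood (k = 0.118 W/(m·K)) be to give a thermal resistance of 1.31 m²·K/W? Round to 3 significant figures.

0.155 m

L = R·k = 1.31 × 0.118 = 0.1546 m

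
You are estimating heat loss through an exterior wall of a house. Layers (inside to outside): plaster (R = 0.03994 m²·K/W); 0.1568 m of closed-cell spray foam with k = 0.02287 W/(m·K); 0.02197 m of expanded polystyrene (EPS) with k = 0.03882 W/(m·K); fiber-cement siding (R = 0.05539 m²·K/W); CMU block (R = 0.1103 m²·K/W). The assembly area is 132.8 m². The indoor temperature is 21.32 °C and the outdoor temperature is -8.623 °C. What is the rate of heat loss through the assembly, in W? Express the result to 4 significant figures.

521.3 W

0.1568/0.02287 = 6.8561
0.02197/0.03882 = 0.56595
R_total = 0.03994 + 6.8561 + 0.56595 + 0.05539 + 0.1103 = 7.6277 m²·K/W
Q = A·ΔT/R = 132.8 × (21.32 − (-8.623)) / 7.6277 = 521.31 W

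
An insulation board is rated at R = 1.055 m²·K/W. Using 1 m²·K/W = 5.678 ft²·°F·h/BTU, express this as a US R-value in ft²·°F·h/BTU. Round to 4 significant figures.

5.990 ft²·°F·h/BTU

R_US = 1.055 × 5.678 = 5.9903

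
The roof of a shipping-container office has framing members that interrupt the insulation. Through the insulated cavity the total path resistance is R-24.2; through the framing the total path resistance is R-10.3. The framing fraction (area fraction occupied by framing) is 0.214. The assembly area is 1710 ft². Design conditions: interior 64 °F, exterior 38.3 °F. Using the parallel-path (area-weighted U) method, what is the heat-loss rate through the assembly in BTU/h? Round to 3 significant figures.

U_eff = 0.786/24.2 + 0.214/10.3 = 0.03248 + 0.02078 = 0.05326
R_eff = 1/U_eff = 18.78 ft²·°F·h/BTU
Q = 1710 × (64 − 38.3) / 18.78 = 2340 BTU/h

2340 BTU/h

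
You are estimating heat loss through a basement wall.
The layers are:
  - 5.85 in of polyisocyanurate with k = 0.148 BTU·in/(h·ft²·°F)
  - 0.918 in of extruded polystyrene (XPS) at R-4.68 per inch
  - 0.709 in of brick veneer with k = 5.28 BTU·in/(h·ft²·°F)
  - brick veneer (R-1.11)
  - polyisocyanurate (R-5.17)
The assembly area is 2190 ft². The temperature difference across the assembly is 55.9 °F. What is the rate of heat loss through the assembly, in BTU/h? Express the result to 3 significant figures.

2440 BTU/h

5.85/0.148 = 39.53
0.918 × 4.68 = 4.296
0.709/5.28 = 0.1343
R_total = 39.53 + 4.296 + 0.1343 + 1.11 + 5.17 = 50.24 ft²·°F·h/BTU
Q = A·ΔT/R = 2190 × 55.9 / 50.24 = 2437 BTU/h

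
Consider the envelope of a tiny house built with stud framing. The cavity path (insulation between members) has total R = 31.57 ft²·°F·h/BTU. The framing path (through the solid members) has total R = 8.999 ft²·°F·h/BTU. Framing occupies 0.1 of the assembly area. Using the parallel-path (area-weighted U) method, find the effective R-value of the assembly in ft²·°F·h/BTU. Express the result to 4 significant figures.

U_eff = 0.9/31.57 + 0.1/8.999 = 0.028508 + 0.011112 = 0.03962
R_eff = 1/U_eff = 25.24 ft²·°F·h/BTU

25.24 ft²·°F·h/BTU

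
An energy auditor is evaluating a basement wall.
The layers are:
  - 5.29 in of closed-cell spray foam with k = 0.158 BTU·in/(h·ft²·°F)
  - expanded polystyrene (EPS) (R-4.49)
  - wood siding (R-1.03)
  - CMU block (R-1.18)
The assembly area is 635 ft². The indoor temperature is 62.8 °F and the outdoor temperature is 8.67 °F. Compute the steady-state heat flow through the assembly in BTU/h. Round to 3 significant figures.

855 BTU/h

5.29/0.158 = 33.48
R_total = 33.48 + 4.49 + 1.03 + 1.18 = 40.18 ft²·°F·h/BTU
Q = A·ΔT/R = 635 × (62.8 − 8.67) / 40.18 = 855.4 BTU/h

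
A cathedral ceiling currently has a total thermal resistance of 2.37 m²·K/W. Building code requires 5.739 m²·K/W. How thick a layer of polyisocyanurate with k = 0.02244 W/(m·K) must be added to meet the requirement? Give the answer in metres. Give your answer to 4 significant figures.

ΔR = 5.739 − 2.37 = 3.369 m²·K/W
L = ΔR × k = 3.369 × 0.02244 = 0.0756 m

0.07560 m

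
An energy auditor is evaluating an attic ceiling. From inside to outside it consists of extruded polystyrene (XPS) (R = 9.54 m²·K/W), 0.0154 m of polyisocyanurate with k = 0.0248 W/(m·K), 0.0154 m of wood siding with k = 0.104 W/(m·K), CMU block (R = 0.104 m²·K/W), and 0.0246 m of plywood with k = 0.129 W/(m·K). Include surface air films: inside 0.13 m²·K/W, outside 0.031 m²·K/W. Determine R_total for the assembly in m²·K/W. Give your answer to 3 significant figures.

0.0154/0.0248 = 0.621
0.0154/0.104 = 0.1481
0.0246/0.129 = 0.1907
R_total = 0.13 + 9.54 + 0.621 + 0.1481 + 0.104 + 0.1907 + 0.031 = 10.76 m²·K/W

10.8 m²·K/W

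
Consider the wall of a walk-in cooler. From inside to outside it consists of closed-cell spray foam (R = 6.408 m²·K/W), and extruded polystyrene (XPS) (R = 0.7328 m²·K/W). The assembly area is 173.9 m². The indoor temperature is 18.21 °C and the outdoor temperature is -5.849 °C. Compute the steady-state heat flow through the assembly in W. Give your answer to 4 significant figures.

R_total = 6.408 + 0.7328 = 7.1408 m²·K/W
Q = A·ΔT/R = 173.9 × (18.21 − (-5.849)) / 7.1408 = 585.91 W

585.9 W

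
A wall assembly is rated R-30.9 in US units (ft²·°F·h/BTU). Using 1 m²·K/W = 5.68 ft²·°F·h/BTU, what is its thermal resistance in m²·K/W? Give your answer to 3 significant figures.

5.44 m²·K/W

R_SI = 30.9/5.68 = 5.44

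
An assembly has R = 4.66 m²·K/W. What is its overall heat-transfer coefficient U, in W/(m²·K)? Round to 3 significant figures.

U = 1/R = 1/4.66 = 0.2146

0.215 W/(m²·K)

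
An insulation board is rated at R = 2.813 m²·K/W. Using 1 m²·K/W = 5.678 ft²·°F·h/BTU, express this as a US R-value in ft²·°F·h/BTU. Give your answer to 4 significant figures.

R_US = 2.813 × 5.678 = 15.972

15.97 ft²·°F·h/BTU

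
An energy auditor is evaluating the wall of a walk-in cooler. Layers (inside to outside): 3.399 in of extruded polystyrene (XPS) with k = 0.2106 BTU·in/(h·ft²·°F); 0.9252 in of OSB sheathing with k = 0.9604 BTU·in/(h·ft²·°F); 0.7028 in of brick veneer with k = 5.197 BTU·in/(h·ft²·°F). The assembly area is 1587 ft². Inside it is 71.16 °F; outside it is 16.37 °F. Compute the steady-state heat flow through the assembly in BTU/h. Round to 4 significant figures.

5044 BTU/h

3.399/0.2106 = 16.14
0.9252/0.9604 = 0.96335
0.7028/5.197 = 0.13523
R_total = 16.14 + 0.96335 + 0.13523 = 17.238 ft²·°F·h/BTU
Q = A·ΔT/R = 1587 × (71.16 − 16.37) / 17.238 = 5044.1 BTU/h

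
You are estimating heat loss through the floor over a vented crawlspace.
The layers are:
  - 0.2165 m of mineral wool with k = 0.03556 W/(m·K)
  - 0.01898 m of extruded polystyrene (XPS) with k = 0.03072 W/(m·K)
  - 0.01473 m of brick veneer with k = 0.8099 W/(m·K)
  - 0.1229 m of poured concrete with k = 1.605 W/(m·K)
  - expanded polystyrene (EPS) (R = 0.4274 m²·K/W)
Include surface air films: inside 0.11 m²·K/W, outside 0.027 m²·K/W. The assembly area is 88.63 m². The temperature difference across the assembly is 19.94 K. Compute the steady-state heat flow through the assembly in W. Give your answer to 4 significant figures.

239.9 W

0.2165/0.03556 = 6.0883
0.01898/0.03072 = 0.61784
0.01473/0.8099 = 0.018187
0.1229/1.605 = 0.076573
R_total = 0.11 + 6.0883 + 0.61784 + 0.018187 + 0.076573 + 0.4274 + 0.027 = 7.3653 m²·K/W
Q = A·ΔT/R = 88.63 × 19.94 / 7.3653 = 239.95 W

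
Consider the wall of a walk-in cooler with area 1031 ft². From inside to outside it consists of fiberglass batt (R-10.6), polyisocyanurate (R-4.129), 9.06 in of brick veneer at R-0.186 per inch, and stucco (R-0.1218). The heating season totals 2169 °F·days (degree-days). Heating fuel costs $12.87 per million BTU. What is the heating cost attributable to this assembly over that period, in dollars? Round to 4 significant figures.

41.77 dollars

9.06 × 0.186 = 1.6852
R_total = 10.6 + 4.129 + 1.6852 + 0.1218 = 16.536 ft²·°F·h/BTU
E = A × HDD × 24 / R = 1031 × 2169 × 24 / 16.536 = 3245600 BTU
Cost = 3245600/10⁶ × 12.87 = $41.771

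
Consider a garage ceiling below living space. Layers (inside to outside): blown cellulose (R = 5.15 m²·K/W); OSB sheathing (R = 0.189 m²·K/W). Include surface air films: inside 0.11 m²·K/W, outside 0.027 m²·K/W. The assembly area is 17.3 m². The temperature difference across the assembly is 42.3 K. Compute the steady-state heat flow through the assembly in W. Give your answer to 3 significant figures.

134 W

R_total = 0.11 + 5.15 + 0.189 + 0.027 = 5.476 m²·K/W
Q = A·ΔT/R = 17.3 × 42.3 / 5.476 = 133.6 W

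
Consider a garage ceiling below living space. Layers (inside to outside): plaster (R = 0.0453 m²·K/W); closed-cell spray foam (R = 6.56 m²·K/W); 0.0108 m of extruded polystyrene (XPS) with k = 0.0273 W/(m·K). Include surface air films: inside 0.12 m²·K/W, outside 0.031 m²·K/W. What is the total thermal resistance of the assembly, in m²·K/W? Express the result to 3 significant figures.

7.15 m²·K/W

0.0108/0.0273 = 0.3956
R_total = 0.12 + 0.0453 + 6.56 + 0.3956 + 0.031 = 7.152 m²·K/W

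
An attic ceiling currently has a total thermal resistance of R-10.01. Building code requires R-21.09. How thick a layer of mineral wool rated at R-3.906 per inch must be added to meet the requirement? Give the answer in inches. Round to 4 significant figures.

ΔR = 21.09 − 10.01 = 11.08 ft²·°F·h/BTU
L = ΔR / (R/in) = 11.08/3.906 = 2.8367 in

2.837 in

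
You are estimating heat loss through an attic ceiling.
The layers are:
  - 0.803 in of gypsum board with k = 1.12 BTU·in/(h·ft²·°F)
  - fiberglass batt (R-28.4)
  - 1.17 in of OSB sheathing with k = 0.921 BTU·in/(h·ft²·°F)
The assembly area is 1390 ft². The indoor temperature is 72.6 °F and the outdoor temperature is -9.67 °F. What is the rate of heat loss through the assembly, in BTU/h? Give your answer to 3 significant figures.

3760 BTU/h

0.803/1.12 = 0.717
1.17/0.921 = 1.27
R_total = 0.717 + 28.4 + 1.27 = 30.39 ft²·°F·h/BTU
Q = A·ΔT/R = 1390 × (72.6 − (-9.67)) / 30.39 = 3763 BTU/h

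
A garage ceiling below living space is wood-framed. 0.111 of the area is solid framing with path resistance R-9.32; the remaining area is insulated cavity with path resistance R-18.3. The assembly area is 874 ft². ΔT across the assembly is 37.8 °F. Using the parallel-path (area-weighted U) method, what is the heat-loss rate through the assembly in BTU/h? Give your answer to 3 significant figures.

U_eff = 0.889/18.3 + 0.111/9.32 = 0.04858 + 0.01191 = 0.06049
R_eff = 1/U_eff = 16.53 ft²·°F·h/BTU
Q = 874 × 37.8 / 16.53 = 1998 BTU/h

2000 BTU/h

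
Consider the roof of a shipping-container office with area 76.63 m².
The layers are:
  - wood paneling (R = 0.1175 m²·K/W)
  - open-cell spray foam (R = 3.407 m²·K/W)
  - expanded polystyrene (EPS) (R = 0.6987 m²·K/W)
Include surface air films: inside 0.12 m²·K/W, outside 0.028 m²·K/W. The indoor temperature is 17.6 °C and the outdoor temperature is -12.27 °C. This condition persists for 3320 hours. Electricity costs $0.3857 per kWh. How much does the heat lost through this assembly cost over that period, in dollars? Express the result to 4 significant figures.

R_total = 0.12 + 0.1175 + 3.407 + 0.6987 + 0.028 = 4.3712 m²·K/W
Q = 76.63 × (17.6 − (-12.27)) / 4.3712 = 523.64 W
E = 523.64 W × 3320 h / 1000 = 1738.5 kWh
Cost = 1738.5 × 0.3857 = $670.53

670.5 dollars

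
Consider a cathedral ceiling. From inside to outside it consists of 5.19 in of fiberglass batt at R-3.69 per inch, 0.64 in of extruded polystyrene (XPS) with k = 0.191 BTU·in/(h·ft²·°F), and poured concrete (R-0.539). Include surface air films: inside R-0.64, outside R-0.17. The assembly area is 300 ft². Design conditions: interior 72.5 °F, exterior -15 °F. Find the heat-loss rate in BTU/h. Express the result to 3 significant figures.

1100 BTU/h

5.19 × 3.69 = 19.15
0.64/0.191 = 3.351
R_total = 0.64 + 19.15 + 3.351 + 0.539 + 0.17 = 23.85 ft²·°F·h/BTU
Q = A·ΔT/R = 300 × (72.5 − (-15)) / 23.85 = 1101 BTU/h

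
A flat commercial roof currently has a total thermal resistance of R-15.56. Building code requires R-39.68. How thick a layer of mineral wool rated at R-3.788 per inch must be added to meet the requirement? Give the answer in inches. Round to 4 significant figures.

ΔR = 39.68 − 15.56 = 24.12 ft²·°F·h/BTU
L = ΔR / (R/in) = 24.12/3.788 = 6.3675 in

6.367 in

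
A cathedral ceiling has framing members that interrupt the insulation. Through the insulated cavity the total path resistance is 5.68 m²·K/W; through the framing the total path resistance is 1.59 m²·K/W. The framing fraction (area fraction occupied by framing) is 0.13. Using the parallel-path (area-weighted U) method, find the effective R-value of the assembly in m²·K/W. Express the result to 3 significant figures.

U_eff = 0.87/5.68 + 0.13/1.59 = 0.1532 + 0.08176 = 0.2349
R_eff = 1/U_eff = 4.257 m²·K/W

4.26 m²·K/W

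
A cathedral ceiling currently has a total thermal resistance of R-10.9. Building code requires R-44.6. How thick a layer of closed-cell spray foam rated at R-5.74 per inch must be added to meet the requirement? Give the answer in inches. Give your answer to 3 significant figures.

ΔR = 44.6 − 10.9 = 33.7 ft²·°F·h/BTU
L = ΔR / (R/in) = 33.7/5.74 = 5.871 in

5.87 in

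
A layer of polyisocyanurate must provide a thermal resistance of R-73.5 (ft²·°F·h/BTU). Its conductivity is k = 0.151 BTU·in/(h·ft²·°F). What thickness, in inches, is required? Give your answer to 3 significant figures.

L = R × k = 73.5 × 0.151 = 11.1 in

11.1 in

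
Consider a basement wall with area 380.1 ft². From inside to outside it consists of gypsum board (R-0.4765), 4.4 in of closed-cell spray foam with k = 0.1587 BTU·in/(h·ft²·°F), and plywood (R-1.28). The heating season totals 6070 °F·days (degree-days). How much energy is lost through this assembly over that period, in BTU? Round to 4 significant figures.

1878000 BTU

4.4/0.1587 = 27.725
R_total = 0.4765 + 27.725 + 1.28 = 29.482 ft²·°F·h/BTU
E = A × HDD × 24 / R = 380.1 × 6070 × 24 / 29.482 = 1878200 BTU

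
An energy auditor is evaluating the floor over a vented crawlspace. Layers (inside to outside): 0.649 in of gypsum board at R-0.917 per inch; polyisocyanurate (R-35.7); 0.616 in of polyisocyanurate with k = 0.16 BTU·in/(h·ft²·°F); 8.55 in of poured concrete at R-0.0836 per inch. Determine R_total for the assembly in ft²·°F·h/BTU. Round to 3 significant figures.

0.649 × 0.917 = 0.5951
0.616/0.16 = 3.85
8.55 × 0.0836 = 0.7148
R_total = 0.5951 + 35.7 + 3.85 + 0.7148 = 40.86 ft²·°F·h/BTU

40.9 ft²·°F·h/BTU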